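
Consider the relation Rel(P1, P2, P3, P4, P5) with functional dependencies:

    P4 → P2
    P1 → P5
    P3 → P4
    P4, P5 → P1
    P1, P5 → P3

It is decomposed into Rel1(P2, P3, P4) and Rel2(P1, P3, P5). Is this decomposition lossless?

Common attributes: Rel1 ∩ Rel2 = {P3}.
Closure of {P3}: P3 → P4 applies, adding P4; P4 → P2 applies, adding P2. So (P3)⁺ = {P2, P3, P4}.
This closure contains every attribute of Rel1, so Rel1 ∩ Rel2 → Rel1. The join is lossless.

Yes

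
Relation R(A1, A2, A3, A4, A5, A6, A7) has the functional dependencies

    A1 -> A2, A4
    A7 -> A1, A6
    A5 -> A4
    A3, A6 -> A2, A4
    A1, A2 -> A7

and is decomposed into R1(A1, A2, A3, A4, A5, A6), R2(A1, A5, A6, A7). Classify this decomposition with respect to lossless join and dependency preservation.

Lossless test: (A1, A5, A6)⁺ = {A1, A2, A4, A5, A6, A7}, which contains all of one fragment — lossless.
Dependency preservation: A1, A2 → A7 is not contained in any single fragment, but the restricted closure of its left-hand side across the fragments still reaches the right-hand side; the remaining FDs each lie inside some fragment. All dependencies are preserved.

lossless and dependency-preserving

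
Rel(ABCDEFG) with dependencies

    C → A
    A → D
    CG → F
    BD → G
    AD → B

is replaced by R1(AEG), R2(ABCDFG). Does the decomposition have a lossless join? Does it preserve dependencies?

Lossless test: (AG)⁺ = {ABDG}, which is a superkey of neither fragment — lossy.
Dependency preservation: every FD's attributes lie within a single fragment, so each can be enforced locally — preserved.

lossy but dependency-preserving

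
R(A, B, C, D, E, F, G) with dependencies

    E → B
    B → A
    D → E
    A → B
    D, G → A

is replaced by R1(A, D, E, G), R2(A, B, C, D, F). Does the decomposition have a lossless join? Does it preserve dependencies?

Lossless test: (A, D)⁺ = {A, B, D, E}, which is a superkey of neither fragment — lossy.
Dependency preservation: E → B is not contained in any single fragment, but the restricted closure of its left-hand side across the fragments still reaches the right-hand side; the remaining FDs each lie inside some fragment. All dependencies are preserved.

lossy but dependency-preserving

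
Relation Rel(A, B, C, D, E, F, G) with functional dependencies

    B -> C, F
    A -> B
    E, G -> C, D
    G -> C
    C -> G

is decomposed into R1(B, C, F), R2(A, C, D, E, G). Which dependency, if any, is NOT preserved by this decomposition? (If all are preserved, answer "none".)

Check A → B: no single fragment contains all of {A, B}, and the restricted closure of {A} across the fragments never reaches {B}.
B → C, F is preserved.
E, G → C, D is preserved.
G → C is preserved.
C → G is preserved.

A -> B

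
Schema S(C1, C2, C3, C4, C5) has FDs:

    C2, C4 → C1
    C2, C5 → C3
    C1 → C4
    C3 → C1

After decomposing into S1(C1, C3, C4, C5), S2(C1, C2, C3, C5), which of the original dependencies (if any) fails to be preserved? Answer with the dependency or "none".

C2, C4 → C1

Check C2, C4 → C1: no single fragment contains all of {C1, C2, C4}, and the restricted closure of {C2, C4} across the fragments never reaches {C1}.
C2, C5 → C3 is preserved.
C1 → C4 is preserved.
C3 → C1 is preserved.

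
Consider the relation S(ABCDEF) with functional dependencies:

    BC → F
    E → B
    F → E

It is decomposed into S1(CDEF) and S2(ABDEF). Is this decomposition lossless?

No

Common attributes: S1 ∩ S2 = {DEF}.
Closure of {DEF}: E → B applies, adding B. So (DEF)⁺ = {BDEF}.
The closure contains neither all of S1 = {CDEF} nor all of S2 = {ABDEF}, so the common attributes are not a superkey of either fragment. The join is lossy.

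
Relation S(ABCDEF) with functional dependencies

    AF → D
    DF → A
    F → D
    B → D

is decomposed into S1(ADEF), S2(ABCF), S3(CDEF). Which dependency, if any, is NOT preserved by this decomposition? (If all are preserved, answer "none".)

Check B → D: no single fragment contains all of {BD}, and the restricted closure of {B} across the fragments never reaches {D}.
AF → D is preserved.
DF → A is preserved.
F → D is preserved.

B → D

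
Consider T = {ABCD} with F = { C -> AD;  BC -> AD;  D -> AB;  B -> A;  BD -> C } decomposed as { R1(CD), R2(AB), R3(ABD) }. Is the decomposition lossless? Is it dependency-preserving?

Lossless test (chase): Rows 1 and 3 agree on D; apply D→AB and equate their AB entries. Rows 1 and 3 agree on BD; apply BD→C and equate their C entries. Row 1 is now all distinguished symbols — the join is lossless.
Dependency preservation: C → AD; BC → AD; BD → C are not contained in any single fragment, but the restricted closure of each left-hand side across the fragments still reaches the right-hand side; the remaining FDs each lie inside some fragment. All dependencies are preserved.

lossless and dependency-preserving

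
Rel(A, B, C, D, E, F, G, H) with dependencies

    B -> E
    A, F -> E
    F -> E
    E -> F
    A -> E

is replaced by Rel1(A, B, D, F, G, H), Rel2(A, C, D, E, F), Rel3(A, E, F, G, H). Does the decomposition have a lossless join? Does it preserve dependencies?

Lossless test (chase): Rows 1 and 2 agree on A, F; apply A, F→E and equate their E entries. No row becomes fully distinguished — the join is lossy.
Dependency preservation: B → E is not contained in any single fragment, but the restricted closure of its left-hand side across the fragments still reaches the right-hand side; the remaining FDs each lie inside some fragment. All dependencies are preserved.

lossy but dependency-preserving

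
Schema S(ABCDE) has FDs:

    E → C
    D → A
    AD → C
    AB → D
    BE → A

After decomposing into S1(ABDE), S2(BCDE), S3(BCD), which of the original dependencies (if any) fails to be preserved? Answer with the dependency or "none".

E → C lies within S2.
D → A lies within S1.
AD → C: restricted closure across fragments reaches C.
AB → D lies within S1.
BE → A lies within S1.
Every dependency is enforceable on the fragments, so the decomposition is dependency-preserving.

none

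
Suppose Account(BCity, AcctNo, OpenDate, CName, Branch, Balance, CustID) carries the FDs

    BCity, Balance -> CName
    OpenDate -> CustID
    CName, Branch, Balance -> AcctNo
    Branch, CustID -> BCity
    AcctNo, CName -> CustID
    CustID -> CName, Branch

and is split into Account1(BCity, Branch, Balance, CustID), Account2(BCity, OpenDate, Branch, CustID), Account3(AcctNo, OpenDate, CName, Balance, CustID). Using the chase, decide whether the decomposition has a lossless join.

Yes

Chase test. Columns are BCity, AcctNo, OpenDate, CName, Branch, Balance, CustID; row i has aⱼ where attribute j ∈ Accounti, else bᵢⱼ.
Initial tableau (one row per fragment):
  row 1: a1 b12 b13 b14 a5 a6 a7
  row 2: a1 b22 a3 b24 a5 b26 a7
  row 3: b31 a2 a3 a4 b35 a6 a7
Rows 1 and 2 agree on CustID; apply CustID→CName, Branch and equate their CName, Branch entries.
Rows 1 and 3 agree on CustID; apply CustID→CName, Branch and equate their CName, Branch entries.
Rows 1 and 3 agree on CName, Branch, Balance; apply CName, Branch, Balance→AcctNo and equate their AcctNo entries.
Rows 1 and 3 agree on Branch, CustID; apply Branch, CustID→BCity and equate their BCity entries.
Row 3 is now all distinguished symbols — the join is lossless.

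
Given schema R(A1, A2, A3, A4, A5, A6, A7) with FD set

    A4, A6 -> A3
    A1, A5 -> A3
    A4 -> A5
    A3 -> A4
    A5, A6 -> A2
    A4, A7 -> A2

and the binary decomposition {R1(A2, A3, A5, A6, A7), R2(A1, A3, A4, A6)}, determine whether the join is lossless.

No

Common attributes: R1 ∩ R2 = {A3, A6}.
Closure of {A3, A6}: A3 → A4 applies, adding A4; A4 → A5 applies, adding A5; A5, A6 → A2 applies, adding A2. So (A3, A6)⁺ = {A2, A3, A4, A5, A6}.
The closure contains neither all of R1 = {A2, A3, A5, A6, A7} nor all of R2 = {A1, A3, A4, A6}, so the common attributes are not a superkey of either fragment. The join is lossy.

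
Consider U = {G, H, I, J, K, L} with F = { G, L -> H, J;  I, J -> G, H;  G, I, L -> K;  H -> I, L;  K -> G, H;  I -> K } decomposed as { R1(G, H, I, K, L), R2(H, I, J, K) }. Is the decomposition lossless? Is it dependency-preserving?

Lossless test: (H, I, K)⁺ = {G, H, I, J, K, L}, which contains all of one fragment — lossless.
Dependency preservation: G, L → H, J; I, J → G, H are not contained in any single fragment, but the restricted closure of each left-hand side across the fragments still reaches the right-hand side; the remaining FDs each lie inside some fragment. All dependencies are preserved.

lossless and dependency-preserving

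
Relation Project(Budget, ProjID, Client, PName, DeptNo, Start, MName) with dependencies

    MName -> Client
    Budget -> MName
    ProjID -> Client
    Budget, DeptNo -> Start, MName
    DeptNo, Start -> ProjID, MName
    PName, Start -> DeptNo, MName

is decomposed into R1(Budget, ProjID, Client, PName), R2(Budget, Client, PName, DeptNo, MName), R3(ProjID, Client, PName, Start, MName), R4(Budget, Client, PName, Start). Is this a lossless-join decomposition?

Chase test. Columns are Budget, ProjID, Client, PName, DeptNo, Start, MName; row i has aⱼ where attribute j ∈ Ri, else bᵢⱼ.
Initial tableau (one row per fragment):
  row 1: a1 a2 a3 a4 b15 b16 b17
  row 2: a1 b22 a3 a4 a5 b26 a7
  row 3: b31 a2 a3 a4 b35 a6 a7
  row 4: a1 b42 a3 a4 b45 a6 b47
Rows 1 and 2 agree on Budget; apply Budget→MName and equate their MName entries.
Rows 1 and 4 agree on Budget; apply Budget→MName and equate their MName entries.
Rows 3 and 4 agree on PName, Start; apply PName, Start→DeptNo, MName and equate their DeptNo, MName entries.
Rows 3 and 4 agree on DeptNo, Start; apply DeptNo, Start→ProjID, MName and equate their ProjID, MName entries.
No row becomes fully distinguished — the join is lossy.

No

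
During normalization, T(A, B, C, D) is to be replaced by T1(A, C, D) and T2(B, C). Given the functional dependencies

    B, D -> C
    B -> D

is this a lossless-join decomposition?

No

Common attributes: T1 ∩ T2 = {C}.
No dependency enlarges {C}, so (C)⁺ = {C}.
The closure contains neither all of T1 = {A, C, D} nor all of T2 = {B, C}, so the common attributes are not a superkey of either fragment. The join is lossy.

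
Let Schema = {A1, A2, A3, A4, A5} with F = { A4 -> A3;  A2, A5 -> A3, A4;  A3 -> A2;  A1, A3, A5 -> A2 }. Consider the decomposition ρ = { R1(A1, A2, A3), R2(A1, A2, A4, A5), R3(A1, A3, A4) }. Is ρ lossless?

Yes

Chase test. Columns are A1, A2, A3, A4, A5; row i has aⱼ where attribute j ∈ Ri, else bᵢⱼ.
Initial tableau (one row per fragment):
  row 1: a1 a2 a3 b14 b15
  row 2: a1 a2 b23 a4 a5
  row 3: a1 b32 a3 a4 b35
Rows 2 and 3 agree on A4; apply A4→A3 and equate their A3 entries.
Rows 1 and 3 agree on A3; apply A3→A2 and equate their A2 entries.
Row 2 is now all distinguished symbols — the join is lossless.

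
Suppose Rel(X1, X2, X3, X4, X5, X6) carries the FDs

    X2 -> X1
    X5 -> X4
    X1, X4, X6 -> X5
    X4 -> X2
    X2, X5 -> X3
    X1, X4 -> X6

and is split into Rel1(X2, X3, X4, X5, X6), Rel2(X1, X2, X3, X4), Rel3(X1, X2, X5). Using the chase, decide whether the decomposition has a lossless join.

Yes

Chase test. Columns are X1, X2, X3, X4, X5, X6; row i has aⱼ where attribute j ∈ Reli, else bᵢⱼ.
Initial tableau (one row per fragment):
  row 1: b11 a2 a3 a4 a5 a6
  row 2: a1 a2 a3 a4 b25 b26
  row 3: a1 a2 b33 b34 a5 b36
Rows 1 and 2 agree on X2; apply X2→X1 and equate their X1 entries.
Rows 1 and 3 agree on X5; apply X5→X4 and equate their X4 entries.
Rows 1 and 3 agree on X2, X5; apply X2, X5→X3 and equate their X3 entries.
Rows 1 and 2 agree on X1, X4; apply X1, X4→X6 and equate their X6 entries.
Rows 1 and 3 agree on X1, X4; apply X1, X4→X6 and equate their X6 entries.
Rows 1 and 2 agree on X1, X4, X6; apply X1, X4, X6→X5 and equate their X5 entries.
Row 1 is now all distinguished symbols — the join is lossless.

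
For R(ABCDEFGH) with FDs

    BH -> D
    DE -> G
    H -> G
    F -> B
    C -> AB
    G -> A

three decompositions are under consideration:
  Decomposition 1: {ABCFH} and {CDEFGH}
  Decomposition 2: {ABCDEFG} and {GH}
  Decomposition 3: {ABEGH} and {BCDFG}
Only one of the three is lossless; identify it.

Decomposition 1: common = {CFH}, closure = {ABCDFGH} → lossless.
Decomposition 2: common = {G}, closure = {AG} → lossy.
Decomposition 3: common = {BG}, closure = {ABG} → lossy.

Decomposition 1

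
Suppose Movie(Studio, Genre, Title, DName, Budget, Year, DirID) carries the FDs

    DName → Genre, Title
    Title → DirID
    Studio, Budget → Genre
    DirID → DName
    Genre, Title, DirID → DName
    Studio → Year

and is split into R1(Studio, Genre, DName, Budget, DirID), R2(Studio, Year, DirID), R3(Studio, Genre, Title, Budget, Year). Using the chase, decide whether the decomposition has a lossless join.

Chase test. Columns are Studio, Genre, Title, DName, Budget, Year, DirID; row i has aⱼ where attribute j ∈ Ri, else bᵢⱼ.
Initial tableau (one row per fragment):
  row 1: a1 a2 b13 a4 a5 b16 a7
  row 2: a1 b22 b23 b24 b25 a6 a7
  row 3: a1 a2 a3 b34 a5 a6 b37
Rows 1 and 2 agree on DirID; apply DirID→DName and equate their DName entries.
Rows 1 and 2 agree on Studio; apply Studio→Year and equate their Year entries.
Rows 1 and 2 agree on DName; apply DName→Genre, Title and equate their Genre, Title entries.
No row becomes fully distinguished — the join is lossy.

No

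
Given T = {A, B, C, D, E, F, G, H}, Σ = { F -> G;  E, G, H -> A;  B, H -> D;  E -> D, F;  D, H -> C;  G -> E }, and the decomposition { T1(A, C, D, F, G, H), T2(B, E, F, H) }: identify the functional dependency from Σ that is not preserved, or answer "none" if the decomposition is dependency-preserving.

Check B, H → D: no single fragment contains all of {B, D, H}, and the restricted closure of {B, H} across the fragments never reaches {D}.
F → G is preserved.
E, G, H → A is preserved.
E → D, F is preserved.
D, H → C is preserved.
G → E is preserved.

B, H -> D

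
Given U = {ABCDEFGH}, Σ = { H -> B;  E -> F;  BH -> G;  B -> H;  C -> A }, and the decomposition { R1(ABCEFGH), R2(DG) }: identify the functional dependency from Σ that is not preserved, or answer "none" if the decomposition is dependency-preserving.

H → B lies within R1.
E → F lies within R1.
BH → G lies within R1.
B → H lies within R1.
C → A lies within R1.
Every dependency is enforceable on the fragments, so the decomposition is dependency-preserving.

none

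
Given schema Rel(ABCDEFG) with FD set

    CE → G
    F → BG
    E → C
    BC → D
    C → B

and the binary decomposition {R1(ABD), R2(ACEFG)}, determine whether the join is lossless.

Common attributes: R1 ∩ R2 = {A}.
No dependency enlarges {A}, so (A)⁺ = {A}.
The closure contains neither all of R1 = {ABD} nor all of R2 = {ACEFG}, so the common attributes are not a superkey of either fragment. The join is lossy.

No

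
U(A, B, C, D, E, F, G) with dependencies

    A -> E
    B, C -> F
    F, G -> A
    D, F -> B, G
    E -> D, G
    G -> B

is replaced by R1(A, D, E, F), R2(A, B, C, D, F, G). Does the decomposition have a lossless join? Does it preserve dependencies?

Lossless test: (A, D, F)⁺ = {A, B, D, E, F, G}, which contains all of one fragment — lossless.
Dependency preservation: the restricted closure of {E} across the fragments never reaches {D, G}, so E → D, G cannot be enforced without a join — not preserved.

lossless but not dependency-preserving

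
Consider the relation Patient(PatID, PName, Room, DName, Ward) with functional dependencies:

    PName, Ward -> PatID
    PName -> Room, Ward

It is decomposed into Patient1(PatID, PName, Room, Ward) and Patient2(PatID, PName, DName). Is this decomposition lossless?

Yes

Common attributes: Patient1 ∩ Patient2 = {PatID, PName}.
Closure of {PatID, PName}: PName → Room, Ward applies, adding Room, Ward. So (PatID, PName)⁺ = {PatID, PName, Room, Ward}.
This closure contains every attribute of Patient1, so Patient1 ∩ Patient2 → Patient1. The join is lossless.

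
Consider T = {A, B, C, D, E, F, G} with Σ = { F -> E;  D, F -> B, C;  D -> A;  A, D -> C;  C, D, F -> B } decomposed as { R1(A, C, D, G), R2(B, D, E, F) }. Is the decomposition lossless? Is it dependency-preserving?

lossy but dependency-preserving

Lossless test: (D)⁺ = {A, C, D}, which is a superkey of neither fragment — lossy.
Dependency preservation: D, F → B, C; C, D, F → B are not contained in any single fragment, but the restricted closure of each left-hand side across the fragments still reaches the right-hand side; the remaining FDs each lie inside some fragment. All dependencies are preserved.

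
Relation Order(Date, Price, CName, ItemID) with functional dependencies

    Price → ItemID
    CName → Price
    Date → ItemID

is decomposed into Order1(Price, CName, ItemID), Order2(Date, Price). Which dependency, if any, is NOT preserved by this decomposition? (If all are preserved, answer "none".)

Date → ItemID

Check Date → ItemID: no single fragment contains all of {Date, ItemID}, and the restricted closure of {Date} across the fragments never reaches {ItemID}.
Price → ItemID is preserved.
CName → Price is preserved.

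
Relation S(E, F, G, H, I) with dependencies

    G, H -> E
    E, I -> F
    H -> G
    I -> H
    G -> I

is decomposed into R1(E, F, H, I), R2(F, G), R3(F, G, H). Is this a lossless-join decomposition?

Yes

Chase test. Columns are E, F, G, H, I; row i has aⱼ where attribute j ∈ Ri, else bᵢⱼ.
Initial tableau (one row per fragment):
  row 1: a1 a2 b13 a4 a5
  row 2: b21 a2 a3 b24 b25
  row 3: b31 a2 a3 a4 b35
Rows 1 and 3 agree on H; apply H→G and equate their G entries.
Rows 1 and 2 agree on G; apply G→I and equate their I entries.
Rows 1 and 3 agree on G; apply G→I and equate their I entries.
Rows 1 and 3 agree on G, H; apply G, H→E and equate their E entries.
Rows 1 and 2 agree on I; apply I→H and equate their H entries.
Rows 1 and 2 agree on G, H; apply G, H→E and equate their E entries.
Row 1 is now all distinguished symbols — the join is lossless.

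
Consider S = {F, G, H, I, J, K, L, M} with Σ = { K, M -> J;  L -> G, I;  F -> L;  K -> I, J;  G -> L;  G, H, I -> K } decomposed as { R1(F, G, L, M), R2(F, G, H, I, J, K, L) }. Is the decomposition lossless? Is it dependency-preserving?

Lossless test: (F, G, L)⁺ = {F, G, I, L}, which is a superkey of neither fragment — lossy.
Dependency preservation: K, M → J is not contained in any single fragment, but the restricted closure of its left-hand side across the fragments still reaches the right-hand side; the remaining FDs each lie inside some fragment. All dependencies are preserved.

lossy but dependency-preserving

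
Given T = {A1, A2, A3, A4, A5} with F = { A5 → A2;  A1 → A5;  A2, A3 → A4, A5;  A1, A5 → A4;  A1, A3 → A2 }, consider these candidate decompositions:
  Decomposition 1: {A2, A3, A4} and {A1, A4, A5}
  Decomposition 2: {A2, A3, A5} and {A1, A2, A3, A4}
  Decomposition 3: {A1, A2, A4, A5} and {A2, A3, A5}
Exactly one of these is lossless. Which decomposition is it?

Decomposition 2

Decomposition 1: common = {A4}, closure = {A4} → lossy.
Decomposition 2: common = {A2, A3}, closure = {A2, A3, A4, A5} → lossless.
Decomposition 3: common = {A2, A5}, closure = {A2, A5} → lossy.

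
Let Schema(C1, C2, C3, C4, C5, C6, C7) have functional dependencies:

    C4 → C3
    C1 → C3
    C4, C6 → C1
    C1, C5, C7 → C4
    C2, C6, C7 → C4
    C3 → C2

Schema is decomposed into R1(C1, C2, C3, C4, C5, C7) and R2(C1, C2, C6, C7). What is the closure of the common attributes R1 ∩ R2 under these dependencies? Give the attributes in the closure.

R1 ∩ R2 = {C1, C2, C7}.
C1 → C3 applies, adding C3
Closure: {C1, C2, C3, C7}.

C1, C2, C3, C7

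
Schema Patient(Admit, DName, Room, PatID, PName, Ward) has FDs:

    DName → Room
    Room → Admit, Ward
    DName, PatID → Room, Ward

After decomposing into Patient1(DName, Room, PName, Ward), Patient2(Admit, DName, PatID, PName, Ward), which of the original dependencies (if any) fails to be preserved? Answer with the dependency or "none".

Check Room → Admit, Ward: no single fragment contains all of {Admit, Room, Ward}, and the restricted closure of {Room} across the fragments never reaches {Admit, Ward}.
DName → Room is preserved.
DName, PatID → Room, Ward is preserved.

Room → Admit, Ward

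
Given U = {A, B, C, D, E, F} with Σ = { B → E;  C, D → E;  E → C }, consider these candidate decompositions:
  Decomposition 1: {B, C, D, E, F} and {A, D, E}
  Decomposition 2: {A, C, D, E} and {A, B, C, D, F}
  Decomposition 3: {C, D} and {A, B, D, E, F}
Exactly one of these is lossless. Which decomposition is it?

Decomposition 2

Decomposition 1: common = {D, E}, closure = {C, D, E} → lossy.
Decomposition 2: common = {A, C, D}, closure = {A, C, D, E} → lossless.
Decomposition 3: common = {D}, closure = {D} → lossy.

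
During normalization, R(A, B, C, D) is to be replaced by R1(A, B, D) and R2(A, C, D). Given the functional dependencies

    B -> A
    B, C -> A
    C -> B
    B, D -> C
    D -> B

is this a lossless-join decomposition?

Common attributes: R1 ∩ R2 = {A, D}.
Closure of {A, D}: D → B applies, adding B; B, D → C applies, adding C. So (A, D)⁺ = {A, B, C, D}.
This closure contains every attribute of R1, so R1 ∩ R2 → R1. The join is lossless.

Yes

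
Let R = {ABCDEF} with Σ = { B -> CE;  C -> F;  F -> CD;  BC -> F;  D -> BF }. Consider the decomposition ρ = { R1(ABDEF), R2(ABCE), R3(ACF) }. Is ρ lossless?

Yes

Chase test. Columns are ABCDEF; row i has aⱼ where attribute j ∈ Ri, else bᵢⱼ.
Initial tableau (one row per fragment):
  row 1: a1 a2 b13 a4 a5 a6
  row 2: a1 a2 a3 b24 a5 b26
  row 3: a1 b32 a3 b34 b35 a6
Rows 1 and 2 agree on B; apply B→CE and equate their CE entries.
Rows 1 and 2 agree on C; apply C→F and equate their F entries.
Rows 1 and 2 agree on F; apply F→CD and equate their CD entries.
Rows 1 and 3 agree on F; apply F→CD and equate their CD entries.
Rows 1 and 3 agree on D; apply D→BF and equate their BF entries.
Rows 1 and 3 agree on B; apply B→CE and equate their CE entries.
Row 1 is now all distinguished symbols — the join is lossless.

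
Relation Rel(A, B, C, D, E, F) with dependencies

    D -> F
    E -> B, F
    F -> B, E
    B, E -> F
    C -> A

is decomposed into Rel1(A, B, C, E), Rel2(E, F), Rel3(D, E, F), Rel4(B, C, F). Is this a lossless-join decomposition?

No

Chase test. Columns are A, B, C, D, E, F; row i has aⱼ where attribute j ∈ Reli, else bᵢⱼ.
Initial tableau (one row per fragment):
  row 1: a1 a2 a3 b14 a5 b16
  row 2: b21 b22 b23 b24 a5 a6
  row 3: b31 b32 b33 a4 a5 a6
  row 4: b41 a2 a3 b44 b45 a6
Rows 1 and 2 agree on E; apply E→B, F and equate their B, F entries.
Rows 1 and 3 agree on E; apply E→B, F and equate their B, F entries.
Rows 1 and 4 agree on F; apply F→B, E and equate their B, E entries.
Rows 1 and 4 agree on C; apply C→A and equate their A entries.
No row becomes fully distinguished — the join is lossy.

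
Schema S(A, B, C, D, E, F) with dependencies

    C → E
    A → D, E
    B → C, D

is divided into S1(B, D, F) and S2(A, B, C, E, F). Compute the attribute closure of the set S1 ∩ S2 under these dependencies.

B, C, D, E, F

S1 ∩ S2 = {B, F}.
B → C, D applies, adding C, D
C → E applies, adding E
Closure: {B, C, D, E, F}.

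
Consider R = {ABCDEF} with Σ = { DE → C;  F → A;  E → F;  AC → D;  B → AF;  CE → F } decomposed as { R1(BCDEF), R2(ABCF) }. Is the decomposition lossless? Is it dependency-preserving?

Lossless test: (BCF)⁺ = {ABCDF}, which contains all of one fragment — lossless.
Dependency preservation: the restricted closure of {AC} across the fragments never reaches {D}, so AC → D cannot be enforced without a join — not preserved.

lossless but not dependency-preserving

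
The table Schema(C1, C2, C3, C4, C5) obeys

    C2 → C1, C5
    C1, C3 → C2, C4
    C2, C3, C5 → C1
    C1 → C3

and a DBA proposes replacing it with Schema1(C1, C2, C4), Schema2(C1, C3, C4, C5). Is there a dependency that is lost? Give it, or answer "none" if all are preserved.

none

C2 → C1, C5: restricted closure across fragments reaches C1, C5.
C1, C3 → C2, C4: restricted closure across fragments reaches C2, C4.
C2, C3, C5 → C1: restricted closure across fragments reaches C1.
C1 → C3 lies within Schema2.
Every dependency is enforceable on the fragments, so the decomposition is dependency-preserving.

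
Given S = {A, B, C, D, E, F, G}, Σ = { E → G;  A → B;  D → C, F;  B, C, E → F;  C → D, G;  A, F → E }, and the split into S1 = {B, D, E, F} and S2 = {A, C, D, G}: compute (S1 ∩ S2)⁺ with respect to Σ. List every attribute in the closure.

S1 ∩ S2 = {D}.
D → C, F applies, adding C, F
C → D, G applies, adding G
Closure: {C, D, F, G}.

C, D, F, G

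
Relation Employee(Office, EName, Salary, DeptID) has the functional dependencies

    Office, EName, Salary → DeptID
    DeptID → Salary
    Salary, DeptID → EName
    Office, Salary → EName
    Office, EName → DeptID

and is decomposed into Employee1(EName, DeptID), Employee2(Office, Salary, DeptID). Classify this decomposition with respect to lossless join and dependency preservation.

lossless but not dependency-preserving

Lossless test: (DeptID)⁺ = {EName, Salary, DeptID}, which contains all of one fragment — lossless.
Dependency preservation: the restricted closure of {Office, EName} across the fragments never reaches {DeptID}, so Office, EName → DeptID cannot be enforced without a join — not preserved.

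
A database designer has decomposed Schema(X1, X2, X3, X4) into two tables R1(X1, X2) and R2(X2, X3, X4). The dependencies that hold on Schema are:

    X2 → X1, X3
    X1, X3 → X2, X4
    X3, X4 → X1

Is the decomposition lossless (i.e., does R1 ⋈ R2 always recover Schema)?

Common attributes: R1 ∩ R2 = {X2}.
Closure of {X2}: X2 → X1, X3 applies, adding X1, X3; X1, X3 → X2, X4 applies, adding X4. So (X2)⁺ = {X1, X2, X3, X4}.
This closure contains every attribute of R1, so R1 ∩ R2 → R1. The join is lossless.

Yes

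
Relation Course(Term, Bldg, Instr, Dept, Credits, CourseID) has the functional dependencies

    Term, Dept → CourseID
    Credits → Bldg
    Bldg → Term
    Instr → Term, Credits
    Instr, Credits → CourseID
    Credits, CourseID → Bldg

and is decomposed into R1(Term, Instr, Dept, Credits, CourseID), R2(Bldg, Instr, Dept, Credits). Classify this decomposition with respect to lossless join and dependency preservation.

lossless but not dependency-preserving

Lossless test: (Instr, Dept, Credits)⁺ = {Term, Bldg, Instr, Dept, Credits, CourseID}, which contains all of one fragment — lossless.
Dependency preservation: the restricted closure of {Bldg} across the fragments never reaches {Term}, so Bldg → Term cannot be enforced without a join — not preserved.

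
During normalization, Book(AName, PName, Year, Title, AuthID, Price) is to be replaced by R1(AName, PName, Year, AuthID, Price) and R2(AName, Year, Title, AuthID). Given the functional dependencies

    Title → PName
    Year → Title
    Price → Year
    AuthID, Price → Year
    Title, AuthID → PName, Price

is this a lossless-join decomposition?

Yes

Common attributes: R1 ∩ R2 = {AName, Year, AuthID}.
Closure of {AName, Year, AuthID}: Year → Title applies, adding Title; Title, AuthID → PName, Price applies, adding PName, Price. So (AName, Year, AuthID)⁺ = {AName, PName, Year, Title, AuthID, Price}.
This closure contains every attribute of R1, so R1 ∩ R2 → R1. The join is lossless.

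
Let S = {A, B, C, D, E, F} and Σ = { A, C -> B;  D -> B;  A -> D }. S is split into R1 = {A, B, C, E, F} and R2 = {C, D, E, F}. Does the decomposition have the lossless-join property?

Common attributes: R1 ∩ R2 = {C, E, F}.
No dependency enlarges {C, E, F}, so (C, E, F)⁺ = {C, E, F}.
The closure contains neither all of R1 = {A, B, C, E, F} nor all of R2 = {C, D, E, F}, so the common attributes are not a superkey of either fragment. The join is lossy.

No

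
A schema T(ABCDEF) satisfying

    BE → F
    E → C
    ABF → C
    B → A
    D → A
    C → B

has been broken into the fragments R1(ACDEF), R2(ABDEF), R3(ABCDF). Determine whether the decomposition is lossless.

Chase test. Columns are ABCDEF; row i has aⱼ where attribute j ∈ Ri, else bᵢⱼ.
Initial tableau (one row per fragment):
  row 1: a1 b12 a3 a4 a5 a6
  row 2: a1 a2 b23 a4 a5 a6
  row 3: a1 a2 a3 a4 b35 a6
Rows 1 and 2 agree on E; apply E→C and equate their C entries.
Rows 1 and 2 agree on C; apply C→B and equate their B entries.
Row 1 is now all distinguished symbols — the join is lossless.

Yes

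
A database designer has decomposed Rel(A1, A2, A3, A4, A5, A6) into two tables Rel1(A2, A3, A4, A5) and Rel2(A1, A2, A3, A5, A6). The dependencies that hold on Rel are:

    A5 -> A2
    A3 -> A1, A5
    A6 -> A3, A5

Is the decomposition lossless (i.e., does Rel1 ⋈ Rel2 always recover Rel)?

Common attributes: Rel1 ∩ Rel2 = {A2, A3, A5}.
Closure of {A2, A3, A5}: A3 → A1, A5 applies, adding A1. So (A2, A3, A5)⁺ = {A1, A2, A3, A5}.
The closure contains neither all of Rel1 = {A2, A3, A4, A5} nor all of Rel2 = {A1, A2, A3, A5, A6}, so the common attributes are not a superkey of either fragment. The join is lossy.

No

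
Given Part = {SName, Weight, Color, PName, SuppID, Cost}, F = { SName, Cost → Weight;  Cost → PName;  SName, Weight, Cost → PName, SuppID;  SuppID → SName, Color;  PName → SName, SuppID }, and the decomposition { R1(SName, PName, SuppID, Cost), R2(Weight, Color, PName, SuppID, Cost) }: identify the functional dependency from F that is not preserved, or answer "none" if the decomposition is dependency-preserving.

none

SName, Cost → Weight: restricted closure across fragments reaches Weight.
Cost → PName lies within R1.
SName, Weight, Cost → PName, SuppID: restricted closure across fragments reaches PName, SuppID.
SuppID → SName, Color: restricted closure across fragments reaches SName, Color.
PName → SName, SuppID lies within R1.
Every dependency is enforceable on the fragments, so the decomposition is dependency-preserving.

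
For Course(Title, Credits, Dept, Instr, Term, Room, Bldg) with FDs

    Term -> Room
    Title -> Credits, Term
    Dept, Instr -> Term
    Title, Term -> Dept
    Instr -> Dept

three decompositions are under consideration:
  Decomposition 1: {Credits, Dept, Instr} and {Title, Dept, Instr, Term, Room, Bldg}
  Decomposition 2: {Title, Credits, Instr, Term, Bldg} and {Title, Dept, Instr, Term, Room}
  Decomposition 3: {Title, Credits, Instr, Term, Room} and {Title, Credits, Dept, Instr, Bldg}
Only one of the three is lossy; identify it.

Decomposition 1: common = {Dept, Instr}, closure = {Dept, Instr, Term, Room} → lossy.
Decomposition 2: common = {Title, Instr, Term}, closure = {Title, Credits, Dept, Instr, Term, Room} → lossless.
Decomposition 3: common = {Title, Credits, Instr}, closure = {Title, Credits, Dept, Instr, Term, Room} → lossless.

Decomposition 1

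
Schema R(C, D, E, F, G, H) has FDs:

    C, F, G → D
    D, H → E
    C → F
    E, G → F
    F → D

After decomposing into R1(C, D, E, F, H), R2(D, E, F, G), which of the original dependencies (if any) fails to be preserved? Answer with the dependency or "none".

C, F, G → D: restricted closure across fragments reaches D.
D, H → E lies within R1.
C → F lies within R1.
E, G → F lies within R2.
F → D lies within R1.
Every dependency is enforceable on the fragments, so the decomposition is dependency-preserving.

none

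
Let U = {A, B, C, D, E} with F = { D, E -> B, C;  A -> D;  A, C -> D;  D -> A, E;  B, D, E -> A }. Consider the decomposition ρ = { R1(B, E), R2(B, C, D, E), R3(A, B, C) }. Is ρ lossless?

No

Chase test. Columns are A, B, C, D, E; row i has aⱼ where attribute j ∈ Ri, else bᵢⱼ.
Initial tableau (one row per fragment):
  row 1: b11 a2 b13 b14 a5
  row 2: b21 a2 a3 a4 a5
  row 3: a1 a2 a3 b34 b35
No row becomes fully distinguished — the join is lossy.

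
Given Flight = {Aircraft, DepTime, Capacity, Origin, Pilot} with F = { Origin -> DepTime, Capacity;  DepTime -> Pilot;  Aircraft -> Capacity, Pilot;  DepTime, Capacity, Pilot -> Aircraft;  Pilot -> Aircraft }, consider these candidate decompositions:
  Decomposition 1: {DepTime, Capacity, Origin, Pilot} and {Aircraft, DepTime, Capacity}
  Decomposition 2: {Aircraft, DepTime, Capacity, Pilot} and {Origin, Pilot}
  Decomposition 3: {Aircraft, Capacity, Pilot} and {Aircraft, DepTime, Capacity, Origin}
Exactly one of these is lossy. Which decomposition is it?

Decomposition 1: common = {DepTime, Capacity}, closure = {Aircraft, DepTime, Capacity, Pilot} → lossless.
Decomposition 2: common = {Pilot}, closure = {Aircraft, Capacity, Pilot} → lossy.
Decomposition 3: common = {Aircraft, Capacity}, closure = {Aircraft, Capacity, Pilot} → lossless.

Decomposition 2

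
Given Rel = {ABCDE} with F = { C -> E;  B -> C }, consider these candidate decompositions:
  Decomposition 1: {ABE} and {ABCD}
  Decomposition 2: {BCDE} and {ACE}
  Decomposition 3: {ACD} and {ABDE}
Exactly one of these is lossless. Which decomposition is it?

Decomposition 1: common = {AB}, closure = {ABCE} → lossless.
Decomposition 2: common = {CE}, closure = {CE} → lossy.
Decomposition 3: common = {AD}, closure = {AD} → lossy.

Decomposition 1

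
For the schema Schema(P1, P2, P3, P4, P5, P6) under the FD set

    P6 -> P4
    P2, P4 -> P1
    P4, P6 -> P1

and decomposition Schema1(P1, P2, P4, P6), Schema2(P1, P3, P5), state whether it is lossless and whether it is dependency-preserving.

lossy but dependency-preserving

Lossless test: (P1)⁺ = {P1}, which is a superkey of neither fragment — lossy.
Dependency preservation: every FD's attributes lie within a single fragment, so each can be enforced locally — preserved.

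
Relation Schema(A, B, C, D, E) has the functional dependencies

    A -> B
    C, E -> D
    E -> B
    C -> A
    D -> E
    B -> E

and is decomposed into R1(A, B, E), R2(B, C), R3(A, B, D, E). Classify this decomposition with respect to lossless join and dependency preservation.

Lossless test (chase): Rows 1 and 2 agree on B; apply B→E and equate their E entries. No row becomes fully distinguished — the join is lossy.
Dependency preservation: the restricted closure of {C, E} across the fragments never reaches {D}, so C, E → D cannot be enforced without a join — not preserved.

lossy and not dependency-preserving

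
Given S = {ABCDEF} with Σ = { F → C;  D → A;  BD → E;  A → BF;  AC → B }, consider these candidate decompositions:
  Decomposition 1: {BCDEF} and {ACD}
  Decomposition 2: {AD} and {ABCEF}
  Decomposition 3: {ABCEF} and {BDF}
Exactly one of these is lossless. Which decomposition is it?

Decomposition 1

Decomposition 1: common = {CD}, closure = {ABCDEF} → lossless.
Decomposition 2: common = {A}, closure = {ABCF} → lossy.
Decomposition 3: common = {BF}, closure = {BCF} → lossy.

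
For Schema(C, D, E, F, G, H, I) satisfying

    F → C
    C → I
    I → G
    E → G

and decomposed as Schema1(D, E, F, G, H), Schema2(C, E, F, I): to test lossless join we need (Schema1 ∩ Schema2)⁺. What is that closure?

C, E, F, G, I

Schema1 ∩ Schema2 = {E, F}.
F → C applies, adding C
C → I applies, adding I
I → G applies, adding G
Closure: {C, E, F, G, I}.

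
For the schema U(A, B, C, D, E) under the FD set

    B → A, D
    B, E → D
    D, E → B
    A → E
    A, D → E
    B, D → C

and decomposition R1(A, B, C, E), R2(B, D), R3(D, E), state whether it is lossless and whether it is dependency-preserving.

Lossless test (chase): Rows 1 and 2 agree on B; apply B→A, D and equate their A, D entries. Rows 1 and 3 agree on D, E; apply D, E→B and equate their B entries. Rows 1 and 2 agree on A; apply A→E and equate their E entries. Rows 1 and 2 agree on B, D; apply B, D→C and equate their C entries. Rows 1 and 3 agree on B, D; apply B, D→C and equate their C entries. Rows 1 and 3 agree on B; apply B→A, D and equate their A, D entries. Row 1 is now all distinguished symbols — the join is lossless.
Dependency preservation: the restricted closure of {D, E} across the fragments never reaches {B}, so D, E → B cannot be enforced without a join — not preserved.

lossless but not dependency-preserving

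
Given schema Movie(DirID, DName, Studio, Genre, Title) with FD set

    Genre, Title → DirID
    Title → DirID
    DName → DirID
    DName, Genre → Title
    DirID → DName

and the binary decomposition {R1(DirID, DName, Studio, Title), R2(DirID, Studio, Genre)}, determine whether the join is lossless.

No

Common attributes: R1 ∩ R2 = {DirID, Studio}.
Closure of {DirID, Studio}: DirID → DName applies, adding DName. So (DirID, Studio)⁺ = {DirID, DName, Studio}.
The closure contains neither all of R1 = {DirID, DName, Studio, Title} nor all of R2 = {DirID, Studio, Genre}, so the common attributes are not a superkey of either fragment. The join is lossy.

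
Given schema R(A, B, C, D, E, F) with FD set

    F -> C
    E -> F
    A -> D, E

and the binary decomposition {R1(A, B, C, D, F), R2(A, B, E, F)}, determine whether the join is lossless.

Common attributes: R1 ∩ R2 = {A, B, F}.
Closure of {A, B, F}: F → C applies, adding C; A → D, E applies, adding D, E. So (A, B, F)⁺ = {A, B, C, D, E, F}.
This closure contains every attribute of R1, so R1 ∩ R2 → R1. The join is lossless.

Yes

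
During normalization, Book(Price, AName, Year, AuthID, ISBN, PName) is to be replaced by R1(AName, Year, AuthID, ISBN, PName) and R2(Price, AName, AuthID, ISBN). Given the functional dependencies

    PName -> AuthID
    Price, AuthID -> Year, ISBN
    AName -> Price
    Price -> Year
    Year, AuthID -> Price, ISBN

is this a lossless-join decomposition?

Common attributes: R1 ∩ R2 = {AName, AuthID, ISBN}.
Closure of {AName, AuthID, ISBN}: AName → Price applies, adding Price; Price → Year applies, adding Year. So (AName, AuthID, ISBN)⁺ = {Price, AName, Year, AuthID, ISBN}.
This closure contains every attribute of R2, so R1 ∩ R2 → R2. The join is lossless.

Yes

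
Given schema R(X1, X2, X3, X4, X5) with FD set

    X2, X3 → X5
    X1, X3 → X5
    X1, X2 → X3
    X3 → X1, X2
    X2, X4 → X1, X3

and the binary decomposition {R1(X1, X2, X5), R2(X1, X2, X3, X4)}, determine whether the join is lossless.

Yes

Common attributes: R1 ∩ R2 = {X1, X2}.
Closure of {X1, X2}: X1, X2 → X3 applies, adding X3; X2, X3 → X5 applies, adding X5. So (X1, X2)⁺ = {X1, X2, X3, X5}.
This closure contains every attribute of R1, so R1 ∩ R2 → R1. The join is lossless.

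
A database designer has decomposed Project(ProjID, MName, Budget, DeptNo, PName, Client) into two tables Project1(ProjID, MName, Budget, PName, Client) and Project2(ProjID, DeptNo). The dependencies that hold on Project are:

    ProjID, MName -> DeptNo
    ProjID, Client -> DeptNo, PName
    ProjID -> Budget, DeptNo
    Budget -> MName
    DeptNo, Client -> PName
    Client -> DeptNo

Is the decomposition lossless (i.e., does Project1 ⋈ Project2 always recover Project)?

Yes

Common attributes: Project1 ∩ Project2 = {ProjID}.
Closure of {ProjID}: ProjID → Budget, DeptNo applies, adding Budget, DeptNo; Budget → MName applies, adding MName. So (ProjID)⁺ = {ProjID, MName, Budget, DeptNo}.
This closure contains every attribute of Project2, so Project1 ∩ Project2 → Project2. The join is lossless.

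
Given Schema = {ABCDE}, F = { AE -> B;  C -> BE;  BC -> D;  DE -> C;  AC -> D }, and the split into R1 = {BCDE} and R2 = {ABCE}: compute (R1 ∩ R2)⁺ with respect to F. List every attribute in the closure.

BCDE

R1 ∩ R2 = {BCE}.
BC → D applies, adding D
Closure: {BCDE}.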